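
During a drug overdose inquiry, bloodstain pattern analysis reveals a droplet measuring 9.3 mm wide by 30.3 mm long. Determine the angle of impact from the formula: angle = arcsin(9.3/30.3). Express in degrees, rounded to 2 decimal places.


Blood spatter impact angle calculation:
width / length = 9.3 / 30.3 = 0.306931
angle = arcsin(0.306931)
angle = 17.87 degrees

17.87


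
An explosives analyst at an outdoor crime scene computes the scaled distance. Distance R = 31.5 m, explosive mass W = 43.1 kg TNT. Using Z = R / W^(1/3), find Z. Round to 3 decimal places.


Scaled distance calculation:
W^(1/3) = 43.1^(1/3) = 3.506112
Z = R / W^(1/3) = 31.5 / 3.506112
Z = 8.984 m/kg^(1/3)

8.984


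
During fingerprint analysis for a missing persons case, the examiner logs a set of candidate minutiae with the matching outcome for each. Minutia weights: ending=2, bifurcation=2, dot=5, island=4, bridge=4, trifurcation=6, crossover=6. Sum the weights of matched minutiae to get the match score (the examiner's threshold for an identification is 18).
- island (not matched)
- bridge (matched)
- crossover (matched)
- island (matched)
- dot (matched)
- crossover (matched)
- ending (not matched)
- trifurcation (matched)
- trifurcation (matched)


Weighted minutiae match score:
  island: not matched, +0
  bridge: matched, +4 (running total 4)
  crossover: matched, +6 (running total 10)
  island: matched, +4 (running total 14)
  dot: matched, +5 (running total 19)
  crossover: matched, +6 (running total 25)
  ending: not matched, +0
  trifurcation: matched, +6 (running total 31)
  trifurcation: matched, +6 (running total 37)
Total score = 37
Threshold = 18; verdict = identification

37


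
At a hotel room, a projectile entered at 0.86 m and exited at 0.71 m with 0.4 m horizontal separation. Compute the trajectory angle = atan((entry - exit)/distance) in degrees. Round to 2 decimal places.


Bullet trajectory angle:
Height difference = 0.86 - 0.71 = 0.15 m
angle = atan(0.15 / 0.4)
angle = atan(0.375)
angle = 20.56 degrees

20.56


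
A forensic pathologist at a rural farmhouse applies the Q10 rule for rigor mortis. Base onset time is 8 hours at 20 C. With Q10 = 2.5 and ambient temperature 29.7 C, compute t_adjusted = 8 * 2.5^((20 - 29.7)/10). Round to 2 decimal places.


Rigor mortis time adjustment:
Exponent = (T_ref - T_actual) / 10 = (20 - 29.7) / 10 = -0.97
Q10 factor = 2.5^-0.97 = 0.41115
t_adjusted = 8 * 0.41115 = 3.29 hours

3.29


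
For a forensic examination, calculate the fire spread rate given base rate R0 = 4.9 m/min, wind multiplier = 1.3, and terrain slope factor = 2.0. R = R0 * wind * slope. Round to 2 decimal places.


Fire spread rate calculation:
R = R0 * wind_factor * slope_factor
= 4.9 * 1.3 * 2.0
= 6.37 * 2.0
= 12.74 m/min

12.74


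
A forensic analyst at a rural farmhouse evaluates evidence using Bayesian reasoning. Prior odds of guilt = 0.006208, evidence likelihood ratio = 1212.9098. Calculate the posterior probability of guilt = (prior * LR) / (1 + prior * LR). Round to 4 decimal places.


Bayesian evidence evaluation:
Posterior odds = prior_odds * LR = 0.006208 * 1212.9098 = 7.529744
Posterior probability = posterior_odds / (1 + posterior_odds)
= 7.529744 / (1 + 7.529744)
= 7.529744 / 8.529744
= 0.8828

0.8828


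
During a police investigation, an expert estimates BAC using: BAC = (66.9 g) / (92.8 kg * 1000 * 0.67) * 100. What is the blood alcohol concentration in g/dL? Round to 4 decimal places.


Applying the Widmark formula:
BAC = (dose_g / (body_wt * 1000 * r)) * 100
Denominator = 92.8 * 1000 * 0.67 = 62176
BAC = (66.9 / 62176) * 100
BAC = 0.1076 g/dL

0.1076


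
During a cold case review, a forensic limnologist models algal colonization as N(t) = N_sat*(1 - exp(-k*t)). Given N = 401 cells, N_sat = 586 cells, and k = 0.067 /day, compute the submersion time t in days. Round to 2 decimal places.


PMSI from diatom colonization curve:
N / N_sat = 401 / 586 = 0.6843
1 - N/N_sat = 0.3157
ln(1 - N/N_sat) = -1.152963
t = -ln(1 - N/N_sat) / k = -(-1.152963) / 0.067 = 17.21 days

17.21


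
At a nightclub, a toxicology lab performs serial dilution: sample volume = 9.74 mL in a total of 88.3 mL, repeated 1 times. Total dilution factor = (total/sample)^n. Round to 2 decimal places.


Dilution factor calculation:
Single dilution = V_total / V_sample = 88.3 / 9.74 ≈ 9.065708
Number of dilutions = 1
Total DF = (88.3 / 9.74)^1 (full precision, rounded at the end) = 9.07

9.07


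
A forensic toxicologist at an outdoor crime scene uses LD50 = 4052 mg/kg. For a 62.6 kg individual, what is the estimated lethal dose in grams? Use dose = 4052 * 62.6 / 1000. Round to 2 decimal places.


Lethal dose calculation:
Lethal dose = LD50 * body_weight / 1000
= 4052 * 62.6 / 1000
= 253655.2 / 1000
= 253.66 g

253.66


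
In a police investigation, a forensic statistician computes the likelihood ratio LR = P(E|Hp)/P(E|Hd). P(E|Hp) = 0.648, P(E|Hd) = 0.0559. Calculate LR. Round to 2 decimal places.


Likelihood ratio calculation:
LR = P(E|Hp) / P(E|Hd)
LR = 0.648 / 0.0559
LR = 11.59

11.59


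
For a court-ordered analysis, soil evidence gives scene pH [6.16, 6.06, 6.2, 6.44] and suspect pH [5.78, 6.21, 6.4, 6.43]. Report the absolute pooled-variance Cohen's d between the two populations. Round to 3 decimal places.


Pooled-variance Cohen's d for soil pH comparison:
Scene mean = 24.86 / 4 = 6.215
Suspect mean = 24.82 / 4 = 6.205
Scene sample variance s_s^2 = 0.025967
Suspect sample variance s_c^2 = 0.089767
Pooled variance = ((n_s-1)*s_s^2 + (n_c-1)*s_c^2) / (n_s + n_c - 2) = 0.057867
Pooled SD = sqrt(0.057867) = 0.240556
Mean difference = 0.01
|d| = |0.01| / 0.240556 = 0.042

0.042


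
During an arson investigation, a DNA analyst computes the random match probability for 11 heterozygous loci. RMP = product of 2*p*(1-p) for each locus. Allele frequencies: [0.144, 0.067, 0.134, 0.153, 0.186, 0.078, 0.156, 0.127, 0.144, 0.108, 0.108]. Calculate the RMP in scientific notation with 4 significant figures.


Computing RMP for 11 loci:
Locus 1: 2 * 0.144 * 0.856 = 0.246528
Locus 2: 2 * 0.067 * 0.933 = 0.125022
Locus 3: 2 * 0.134 * 0.866 = 0.232088
Locus 4: 2 * 0.153 * 0.847 = 0.259182
Locus 5: 2 * 0.186 * 0.814 = 0.302808
Locus 6: 2 * 0.078 * 0.922 = 0.143832
Locus 7: 2 * 0.156 * 0.844 = 0.263328
Locus 8: 2 * 0.127 * 0.873 = 0.221742
Locus 9: 2 * 0.144 * 0.856 = 0.246528
Locus 10: 2 * 0.108 * 0.892 = 0.192672
Locus 11: 2 * 0.108 * 0.892 = 0.192672
RMP = 4.315e-08

4.315e-08


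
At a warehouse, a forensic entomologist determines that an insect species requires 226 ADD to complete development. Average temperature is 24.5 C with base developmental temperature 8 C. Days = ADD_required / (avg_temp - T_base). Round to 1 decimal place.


Insect development time:
Effective temperature = avg_temp - T_base = 24.5 - 8 = 16.5 C
Days = ADD / effective_temp = 226 / 16.5 = 13.7 days

13.7


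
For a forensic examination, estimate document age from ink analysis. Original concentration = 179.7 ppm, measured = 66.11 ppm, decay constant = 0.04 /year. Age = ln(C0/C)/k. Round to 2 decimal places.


Document age estimation:
C0/C = 179.7 / 66.11 = 2.718197
ln(C0/C) = 0.999969
t = 0.999969 / 0.04 = 25.00 years

25.00


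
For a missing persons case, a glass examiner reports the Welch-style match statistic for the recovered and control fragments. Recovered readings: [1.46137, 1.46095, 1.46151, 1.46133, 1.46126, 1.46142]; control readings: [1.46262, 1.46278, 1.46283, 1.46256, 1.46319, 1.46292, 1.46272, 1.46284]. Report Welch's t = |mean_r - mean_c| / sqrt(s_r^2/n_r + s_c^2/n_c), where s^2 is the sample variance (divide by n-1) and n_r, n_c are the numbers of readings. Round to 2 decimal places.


Welch's t-criterion for glass RI comparison:
Recovered mean = sum / n_r = 8.76784 / 6 = 1.4613067
Control mean = sum / n_c = 11.70246 / 8 = 1.4628075
Recovered sample variance s_r^2 = 3.76267e-08
Control sample variance s_c^2 = 3.79071e-08
Welch SE (unpooled) = sqrt(s_r^2/n_r + s_c^2/n_c) = sqrt(6.27111e-09 + 4.73839e-09) = sqrt(1.10095e-08) = 0.000104926
|mean_r - mean_c| = 0.00150083
t = 0.00150083 / 0.000104926 = 14.30

14.30


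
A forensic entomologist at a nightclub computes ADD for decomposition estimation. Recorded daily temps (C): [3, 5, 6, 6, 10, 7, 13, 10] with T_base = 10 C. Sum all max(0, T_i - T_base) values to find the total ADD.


Computing ADD day by day:
Day 1: max(0, 3 - 10) = 0
Day 2: max(0, 5 - 10) = 0
Day 3: max(0, 6 - 10) = 0
Day 4: max(0, 6 - 10) = 0
Day 5: max(0, 10 - 10) = 0
Day 6: max(0, 7 - 10) = 0
Day 7: max(0, 13 - 10) = 3
Day 8: max(0, 10 - 10) = 0
Total ADD = 3

3


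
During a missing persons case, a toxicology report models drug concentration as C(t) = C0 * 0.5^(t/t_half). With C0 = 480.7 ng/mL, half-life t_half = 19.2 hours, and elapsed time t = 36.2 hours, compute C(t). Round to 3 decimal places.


Drug concentration decay:
Number of half-lives = t / t_half = 36.2 / 19.2 = 1.885417
Decay factor = 0.5^1.885417 = 0.27066552
C(t) = 480.7 * 0.27066552 = 130.109 ng/mL

130.109


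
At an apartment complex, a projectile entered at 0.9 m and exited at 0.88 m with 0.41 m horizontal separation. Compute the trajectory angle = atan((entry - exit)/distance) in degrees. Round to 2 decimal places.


Bullet trajectory angle:
Height difference = 0.9 - 0.88 = 0.02 m
angle = atan(0.02 / 0.41)
angle = atan(0.04878)
angle = 2.79 degrees

2.79


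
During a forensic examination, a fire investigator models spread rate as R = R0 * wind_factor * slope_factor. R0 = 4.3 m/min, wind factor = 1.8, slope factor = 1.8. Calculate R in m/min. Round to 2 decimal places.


Fire spread rate calculation:
R = R0 * wind_factor * slope_factor
= 4.3 * 1.8 * 1.8
= 7.74 * 1.8
= 13.93 m/min

13.93


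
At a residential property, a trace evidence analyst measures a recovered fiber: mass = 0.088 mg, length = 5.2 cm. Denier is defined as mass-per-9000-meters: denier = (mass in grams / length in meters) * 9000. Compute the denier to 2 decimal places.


Denier calculation:
Mass in grams = 0.088 mg / 1000 = 0.000088 g
Length in meters = 5.2 cm / 100 = 0.052 m
Linear density = mass / length = 0.000088 / 0.052 = 0.00169231 g/m
Denier = (g/m) * 9000 = 0.00169231 * 9000 = 15.23

15.23


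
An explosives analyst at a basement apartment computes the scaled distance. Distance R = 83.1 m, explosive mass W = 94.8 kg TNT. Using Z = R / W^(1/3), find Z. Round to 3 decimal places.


Scaled distance calculation:
W^(1/3) = 94.8^(1/3) = 4.559698
Z = R / W^(1/3) = 83.1 / 4.559698
Z = 18.225 m/kg^(1/3)

18.225


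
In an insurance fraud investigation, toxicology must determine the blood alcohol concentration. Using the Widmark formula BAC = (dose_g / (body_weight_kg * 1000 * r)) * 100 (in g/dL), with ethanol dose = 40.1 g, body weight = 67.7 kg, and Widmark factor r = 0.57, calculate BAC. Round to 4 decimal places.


Applying the Widmark formula:
BAC = (dose_g / (body_wt * 1000 * r)) * 100
Denominator = 67.7 * 1000 * 0.57 = 38589
BAC = (40.1 / 38589) * 100
BAC = 0.1039 g/dL

0.1039


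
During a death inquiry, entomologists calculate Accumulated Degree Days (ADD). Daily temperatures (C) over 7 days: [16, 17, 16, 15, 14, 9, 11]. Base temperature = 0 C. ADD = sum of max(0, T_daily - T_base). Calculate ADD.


Computing ADD day by day:
Day 1: max(0, 16 - 0) = 16
Day 2: max(0, 17 - 0) = 17
Day 3: max(0, 16 - 0) = 16
Day 4: max(0, 15 - 0) = 15
Day 5: max(0, 14 - 0) = 14
Day 6: max(0, 9 - 0) = 9
Day 7: max(0, 11 - 0) = 11
Total ADD = 98

98


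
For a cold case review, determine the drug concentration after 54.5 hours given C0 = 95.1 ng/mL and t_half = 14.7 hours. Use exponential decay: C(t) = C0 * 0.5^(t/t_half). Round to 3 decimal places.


Drug concentration decay:
Number of half-lives = t / t_half = 54.5 / 14.7 = 3.707483
Decay factor = 0.5^3.707483 = 0.07654845
C(t) = 95.1 * 0.07654845 = 7.280 ng/mL

7.280


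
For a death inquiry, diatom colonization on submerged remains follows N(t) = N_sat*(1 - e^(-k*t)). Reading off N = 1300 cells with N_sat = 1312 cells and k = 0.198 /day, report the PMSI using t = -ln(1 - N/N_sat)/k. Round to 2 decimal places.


PMSI from diatom colonization curve:
N / N_sat = 1300 / 1312 = 0.990854
1 - N/N_sat = 0.009146
ln(1 - N/N_sat) = -4.694439
t = -ln(1 - N/N_sat) / k = -(-4.694439) / 0.198 = 23.71 days

23.71


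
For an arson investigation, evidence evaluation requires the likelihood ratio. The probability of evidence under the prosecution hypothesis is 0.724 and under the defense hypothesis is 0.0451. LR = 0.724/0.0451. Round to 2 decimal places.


Likelihood ratio calculation:
LR = P(E|Hp) / P(E|Hd)
LR = 0.724 / 0.0451
LR = 16.05

16.05


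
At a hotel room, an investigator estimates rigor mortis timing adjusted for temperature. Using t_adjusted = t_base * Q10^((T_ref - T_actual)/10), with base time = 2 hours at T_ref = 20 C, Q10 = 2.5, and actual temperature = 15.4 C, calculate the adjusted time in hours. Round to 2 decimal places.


Rigor mortis time adjustment:
Exponent = (T_ref - T_actual) / 10 = (20 - 15.4) / 10 = 0.46
Q10 factor = 2.5^0.46 = 1.52424
t_adjusted = 2 * 1.52424 = 3.05 hours

3.05


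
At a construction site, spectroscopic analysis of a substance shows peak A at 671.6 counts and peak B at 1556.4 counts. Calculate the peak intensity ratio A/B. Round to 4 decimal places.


Spectral peak ratio:
Peak A = 671.6 counts
Peak B = 1556.4 counts
Ratio = 671.6 / 1556.4 = 0.4315

0.4315


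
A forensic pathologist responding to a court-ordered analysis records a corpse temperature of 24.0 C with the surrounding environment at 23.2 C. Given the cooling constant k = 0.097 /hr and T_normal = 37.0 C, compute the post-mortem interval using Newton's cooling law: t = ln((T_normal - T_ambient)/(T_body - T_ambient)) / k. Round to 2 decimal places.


Using Newton's law of cooling:
t = ln((T_normal - T_ambient) / (T_body - T_ambient)) / k
T_normal - T_ambient = 13.8
T_body - T_ambient = 0.8
Ratio = 17.25
ln(ratio) = 2.847812
t = 2.847812 / 0.097 = 29.36 hours

29.36


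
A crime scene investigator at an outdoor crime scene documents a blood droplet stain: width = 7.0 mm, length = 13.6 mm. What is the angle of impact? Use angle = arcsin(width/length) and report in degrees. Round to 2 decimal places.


Blood spatter impact angle calculation:
width / length = 7.0 / 13.6 = 0.514706
angle = arcsin(0.514706)
angle = 30.98 degrees

30.98


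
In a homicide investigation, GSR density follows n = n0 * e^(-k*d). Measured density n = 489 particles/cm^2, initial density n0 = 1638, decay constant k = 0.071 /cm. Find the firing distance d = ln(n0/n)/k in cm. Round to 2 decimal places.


GSR distance calculation:
n0/n = 1638 / 489 = 3.349693
ln(n0/n) = 1.208869
d = 1.208869 / 0.071 = 17.03 cm

17.03


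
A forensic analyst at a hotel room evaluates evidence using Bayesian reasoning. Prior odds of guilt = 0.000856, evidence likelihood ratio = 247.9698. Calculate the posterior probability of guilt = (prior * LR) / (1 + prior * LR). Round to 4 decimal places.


Bayesian evidence evaluation:
Posterior odds = prior_odds * LR = 0.000856 * 247.9698 = 0.2122621
Posterior probability = posterior_odds / (1 + posterior_odds)
= 0.2122621 / (1 + 0.2122621)
= 0.2122621 / 1.2122621
= 0.1751

0.1751


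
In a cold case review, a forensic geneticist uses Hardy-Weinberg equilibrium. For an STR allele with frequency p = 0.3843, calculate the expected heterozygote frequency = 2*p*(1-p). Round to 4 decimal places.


Hardy-Weinberg heterozygote frequency:
q = 1 - p = 1 - 0.3843 = 0.6157
2pq = 2 * 0.3843 * 0.6157 = 0.4732

0.4732


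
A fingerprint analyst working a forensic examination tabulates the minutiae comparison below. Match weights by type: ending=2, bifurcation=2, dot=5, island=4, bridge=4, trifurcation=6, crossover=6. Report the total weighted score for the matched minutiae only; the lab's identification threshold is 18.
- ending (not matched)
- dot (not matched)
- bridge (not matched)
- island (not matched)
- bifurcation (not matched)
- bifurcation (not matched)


Weighted minutiae match score:
  ending: not matched, +0
  dot: not matched, +0
  bridge: not matched, +0
  island: not matched, +0
  bifurcation: not matched, +0
  bifurcation: not matched, +0
Total score = 0
Threshold = 18; verdict = inconclusive

0


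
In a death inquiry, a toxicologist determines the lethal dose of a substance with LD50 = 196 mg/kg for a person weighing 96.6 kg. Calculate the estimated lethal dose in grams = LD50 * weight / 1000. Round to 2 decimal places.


Lethal dose calculation:
Lethal dose = LD50 * body_weight / 1000
= 196 * 96.6 / 1000
= 18933.6 / 1000
= 18.93 g

18.93


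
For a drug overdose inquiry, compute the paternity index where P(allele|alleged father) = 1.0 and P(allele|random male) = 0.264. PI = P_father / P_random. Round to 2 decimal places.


Paternity Index calculation:
PI = P(allele|father) / P(allele|random)
PI = 1.0 / 0.264
PI = 3.79

3.79


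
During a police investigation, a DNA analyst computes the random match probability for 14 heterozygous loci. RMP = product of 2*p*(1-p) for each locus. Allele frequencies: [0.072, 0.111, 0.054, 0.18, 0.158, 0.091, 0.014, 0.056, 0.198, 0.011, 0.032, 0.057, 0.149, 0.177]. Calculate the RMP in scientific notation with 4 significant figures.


Computing RMP for 14 loci:
Locus 1: 2 * 0.072 * 0.928 = 0.133632
Locus 2: 2 * 0.111 * 0.889 = 0.197358
Locus 3: 2 * 0.054 * 0.946 = 0.102168
Locus 4: 2 * 0.18 * 0.82 = 0.2952
Locus 5: 2 * 0.158 * 0.842 = 0.266072
Locus 6: 2 * 0.091 * 0.909 = 0.165438
Locus 7: 2 * 0.014 * 0.986 = 0.027608
Locus 8: 2 * 0.056 * 0.944 = 0.105728
Locus 9: 2 * 0.198 * 0.802 = 0.317592
Locus 10: 2 * 0.011 * 0.989 = 0.021758
Locus 11: 2 * 0.032 * 0.968 = 0.061952
Locus 12: 2 * 0.057 * 0.943 = 0.107502
Locus 13: 2 * 0.149 * 0.851 = 0.253598
Locus 14: 2 * 0.177 * 0.823 = 0.291342
RMP = 3.475e-13

3.475e-13


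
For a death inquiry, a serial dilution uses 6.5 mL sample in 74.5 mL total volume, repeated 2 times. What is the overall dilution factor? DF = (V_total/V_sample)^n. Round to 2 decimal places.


Dilution factor calculation:
Single dilution = V_total / V_sample = 74.5 / 6.5 ≈ 11.461538
Number of dilutions = 2
Total DF = (74.5 / 6.5)^2 (full precision, rounded at the end) = 131.37

131.37


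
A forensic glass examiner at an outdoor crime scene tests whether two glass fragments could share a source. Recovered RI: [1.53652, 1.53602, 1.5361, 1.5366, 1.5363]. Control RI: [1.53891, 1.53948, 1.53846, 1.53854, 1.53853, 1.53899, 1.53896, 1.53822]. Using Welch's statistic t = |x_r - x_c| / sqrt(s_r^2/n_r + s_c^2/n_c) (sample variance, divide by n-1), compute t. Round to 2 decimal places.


Welch's t-criterion for glass RI comparison:
Recovered mean = sum / n_r = 7.68154 / 5 = 1.536308
Control mean = sum / n_c = 12.31009 / 8 = 1.5387613
Recovered sample variance s_r^2 = 6.412e-08
Control sample variance s_c^2 = 1.59527e-07
Welch SE (unpooled) = sqrt(s_r^2/n_r + s_c^2/n_c) = sqrt(1.2824e-08 + 1.99408e-08) = sqrt(3.27648e-08) = 0.00018101
|mean_r - mean_c| = 0.00245325
t = 0.00245325 / 0.00018101 = 13.55

13.55


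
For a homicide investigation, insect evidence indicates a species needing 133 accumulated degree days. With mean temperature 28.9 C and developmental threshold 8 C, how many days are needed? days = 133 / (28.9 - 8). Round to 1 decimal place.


Insect development time:
Effective temperature = avg_temp - T_base = 28.9 - 8 = 20.9 C
Days = ADD / effective_temp = 133 / 20.9 = 6.4 days

6.4


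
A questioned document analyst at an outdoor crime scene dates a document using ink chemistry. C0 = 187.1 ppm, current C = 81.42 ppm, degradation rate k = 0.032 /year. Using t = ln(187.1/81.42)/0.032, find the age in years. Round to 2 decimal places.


Document age estimation:
C0/C = 187.1 / 81.42 = 2.297961
ln(C0/C) = 0.832022
t = 0.832022 / 0.032 = 26.00 years

26.00


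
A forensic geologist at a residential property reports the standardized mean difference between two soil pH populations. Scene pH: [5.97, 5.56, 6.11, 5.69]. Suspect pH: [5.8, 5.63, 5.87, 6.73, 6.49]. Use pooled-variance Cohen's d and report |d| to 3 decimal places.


Pooled-variance Cohen's d for soil pH comparison:
Scene mean = 23.33 / 4 = 5.8325
Suspect mean = 30.52 / 5 = 6.104
Scene sample variance s_s^2 = 0.063492
Suspect sample variance s_c^2 = 0.22818
Pooled variance = ((n_s-1)*s_s^2 + (n_c-1)*s_c^2) / (n_s + n_c - 2) = 0.157599
Pooled SD = sqrt(0.157599) = 0.396987
Mean difference = -0.2715
|d| = |-0.2715| / 0.396987 = 0.684

0.684


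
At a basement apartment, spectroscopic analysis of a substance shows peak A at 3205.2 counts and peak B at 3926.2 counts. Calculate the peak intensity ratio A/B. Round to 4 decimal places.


Spectral peak ratio:
Peak A = 3205.2 counts
Peak B = 3926.2 counts
Ratio = 3205.2 / 3926.2 = 0.8164

0.8164


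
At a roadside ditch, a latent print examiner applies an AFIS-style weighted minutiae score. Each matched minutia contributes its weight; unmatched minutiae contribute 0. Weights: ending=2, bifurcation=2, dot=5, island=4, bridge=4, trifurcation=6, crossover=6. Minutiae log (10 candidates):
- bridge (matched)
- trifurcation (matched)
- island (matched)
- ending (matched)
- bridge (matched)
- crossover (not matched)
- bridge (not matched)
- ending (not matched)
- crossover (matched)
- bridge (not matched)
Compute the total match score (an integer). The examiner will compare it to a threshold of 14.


Weighted minutiae match score:
  bridge: matched, +4 (running total 4)
  trifurcation: matched, +6 (running total 10)
  island: matched, +4 (running total 14)
  ending: matched, +2 (running total 16)
  bridge: matched, +4 (running total 20)
  crossover: not matched, +0
  bridge: not matched, +0
  ending: not matched, +0
  crossover: matched, +6 (running total 26)
  bridge: not matched, +0
Total score = 26
Threshold = 14; verdict = identification

26


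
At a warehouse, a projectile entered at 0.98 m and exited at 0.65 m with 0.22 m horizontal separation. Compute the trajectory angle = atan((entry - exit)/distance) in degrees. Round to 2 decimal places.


Bullet trajectory angle:
Height difference = 0.98 - 0.65 = 0.33 m
angle = atan(0.33 / 0.22)
angle = atan(1.5)
angle = 56.31 degrees

56.31


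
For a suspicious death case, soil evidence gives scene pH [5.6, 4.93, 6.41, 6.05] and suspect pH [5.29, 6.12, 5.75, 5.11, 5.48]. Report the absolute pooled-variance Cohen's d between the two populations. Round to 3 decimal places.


Pooled-variance Cohen's d for soil pH comparison:
Scene mean = 22.99 / 4 = 5.7475
Suspect mean = 27.75 / 5 = 5.55
Scene sample variance s_s^2 = 0.406825
Suspect sample variance s_c^2 = 0.15775
Pooled variance = ((n_s-1)*s_s^2 + (n_c-1)*s_c^2) / (n_s + n_c - 2) = 0.264496
Pooled SD = sqrt(0.264496) = 0.514292
Mean difference = 0.1975
|d| = |0.1975| / 0.514292 = 0.384

0.384


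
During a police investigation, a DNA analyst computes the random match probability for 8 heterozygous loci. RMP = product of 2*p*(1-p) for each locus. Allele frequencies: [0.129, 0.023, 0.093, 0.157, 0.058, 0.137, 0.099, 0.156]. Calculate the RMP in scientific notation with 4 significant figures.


Computing RMP for 8 loci:
Locus 1: 2 * 0.129 * 0.871 = 0.224718
Locus 2: 2 * 0.023 * 0.977 = 0.044942
Locus 3: 2 * 0.093 * 0.907 = 0.168702
Locus 4: 2 * 0.157 * 0.843 = 0.264702
Locus 5: 2 * 0.058 * 0.942 = 0.109272
Locus 6: 2 * 0.137 * 0.863 = 0.236462
Locus 7: 2 * 0.099 * 0.901 = 0.178398
Locus 8: 2 * 0.156 * 0.844 = 0.263328
RMP = 5.474e-07

5.474e-07


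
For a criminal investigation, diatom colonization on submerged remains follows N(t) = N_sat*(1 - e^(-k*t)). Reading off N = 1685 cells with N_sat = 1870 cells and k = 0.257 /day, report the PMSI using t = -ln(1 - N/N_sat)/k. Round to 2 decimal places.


PMSI from diatom colonization curve:
N / N_sat = 1685 / 1870 = 0.90107
1 - N/N_sat = 0.09893
ln(1 - N/N_sat) = -2.313343
t = -ln(1 - N/N_sat) / k = -(-2.313343) / 0.257 = 9.00 days

9.00


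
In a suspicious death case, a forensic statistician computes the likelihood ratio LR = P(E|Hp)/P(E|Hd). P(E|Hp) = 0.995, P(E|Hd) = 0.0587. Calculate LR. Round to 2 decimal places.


Likelihood ratio calculation:
LR = P(E|Hp) / P(E|Hd)
LR = 0.995 / 0.0587
LR = 16.95

16.95


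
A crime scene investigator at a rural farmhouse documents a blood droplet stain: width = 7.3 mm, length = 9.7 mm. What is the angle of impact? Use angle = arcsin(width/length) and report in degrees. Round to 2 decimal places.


Blood spatter impact angle calculation:
width / length = 7.3 / 9.7 = 0.752577
angle = arcsin(0.752577)
angle = 48.81 degrees

48.81


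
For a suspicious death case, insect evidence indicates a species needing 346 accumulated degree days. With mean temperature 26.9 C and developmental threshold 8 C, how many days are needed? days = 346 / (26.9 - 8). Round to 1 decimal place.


Insect development time:
Effective temperature = avg_temp - T_base = 26.9 - 8 = 18.9 C
Days = ADD / effective_temp = 346 / 18.9 = 18.3 days

18.3


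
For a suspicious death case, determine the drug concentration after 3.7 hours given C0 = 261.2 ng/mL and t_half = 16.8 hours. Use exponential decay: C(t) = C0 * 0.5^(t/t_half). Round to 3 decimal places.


Drug concentration decay:
Number of half-lives = t / t_half = 3.7 / 16.8 = 0.220238
Decay factor = 0.5^0.220238 = 0.85842381
C(t) = 261.2 * 0.85842381 = 224.220 ng/mL

224.220


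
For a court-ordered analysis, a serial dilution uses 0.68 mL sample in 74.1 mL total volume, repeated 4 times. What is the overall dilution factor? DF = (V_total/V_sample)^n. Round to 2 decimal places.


Dilution factor calculation:
Single dilution = V_total / V_sample = 74.1 / 0.68 ≈ 108.970588
Number of dilutions = 4
Total DF = (74.1 / 0.68)^4 (full precision, rounded at the end) = 141005866.30

141005866.30


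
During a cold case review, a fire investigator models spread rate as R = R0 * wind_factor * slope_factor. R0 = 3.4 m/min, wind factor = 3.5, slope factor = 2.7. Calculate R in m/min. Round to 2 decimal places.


Fire spread rate calculation:
R = R0 * wind_factor * slope_factor
= 3.4 * 3.5 * 2.7
= 11.9 * 2.7
= 32.13 m/min

32.13


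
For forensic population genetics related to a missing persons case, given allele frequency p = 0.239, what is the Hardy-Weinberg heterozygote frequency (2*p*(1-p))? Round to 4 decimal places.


Hardy-Weinberg heterozygote frequency:
q = 1 - p = 1 - 0.239 = 0.761
2pq = 2 * 0.239 * 0.761 = 0.3638

0.3638


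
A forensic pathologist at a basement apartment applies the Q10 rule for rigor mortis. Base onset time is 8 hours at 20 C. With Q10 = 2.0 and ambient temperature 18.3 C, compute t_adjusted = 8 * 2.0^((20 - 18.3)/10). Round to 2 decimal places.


Rigor mortis time adjustment:
Exponent = (T_ref - T_actual) / 10 = (20 - 18.3) / 10 = 0.17
Q10 factor = 2.0^0.17 = 1.12506
t_adjusted = 8 * 1.12506 = 9.00 hours

9.00


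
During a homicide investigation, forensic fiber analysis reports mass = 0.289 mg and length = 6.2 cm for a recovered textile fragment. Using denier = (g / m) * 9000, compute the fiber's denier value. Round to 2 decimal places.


Denier calculation:
Mass in grams = 0.289 mg / 1000 = 0.000289 g
Length in meters = 6.2 cm / 100 = 0.062 m
Linear density = mass / length = 0.000289 / 0.062 = 0.00466129 g/m
Denier = (g/m) * 9000 = 0.00466129 * 9000 = 41.95

41.95


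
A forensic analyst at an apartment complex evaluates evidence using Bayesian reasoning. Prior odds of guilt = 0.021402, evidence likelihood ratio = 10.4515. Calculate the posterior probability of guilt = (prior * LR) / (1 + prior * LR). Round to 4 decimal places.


Bayesian evidence evaluation:
Posterior odds = prior_odds * LR = 0.021402 * 10.4515 = 0.223683
Posterior probability = posterior_odds / (1 + posterior_odds)
= 0.223683 / (1 + 0.223683)
= 0.223683 / 1.223683
= 0.1828

0.1828


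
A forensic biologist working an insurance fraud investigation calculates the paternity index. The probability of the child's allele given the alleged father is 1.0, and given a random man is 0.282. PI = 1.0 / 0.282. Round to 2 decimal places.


Paternity Index calculation:
PI = P(allele|father) / P(allele|random)
PI = 1.0 / 0.282
PI = 3.55

3.55


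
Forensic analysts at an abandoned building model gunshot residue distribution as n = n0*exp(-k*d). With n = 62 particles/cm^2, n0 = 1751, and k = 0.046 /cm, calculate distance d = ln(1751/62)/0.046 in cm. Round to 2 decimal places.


GSR distance calculation:
n0/n = 1751 / 62 = 28.241935
ln(n0/n) = 3.340808
d = 3.340808 / 0.046 = 72.63 cm

72.63


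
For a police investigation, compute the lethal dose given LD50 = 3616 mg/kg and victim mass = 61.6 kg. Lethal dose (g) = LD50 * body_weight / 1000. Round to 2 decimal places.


Lethal dose calculation:
Lethal dose = LD50 * body_weight / 1000
= 3616 * 61.6 / 1000
= 222745.6 / 1000
= 222.75 g

222.75


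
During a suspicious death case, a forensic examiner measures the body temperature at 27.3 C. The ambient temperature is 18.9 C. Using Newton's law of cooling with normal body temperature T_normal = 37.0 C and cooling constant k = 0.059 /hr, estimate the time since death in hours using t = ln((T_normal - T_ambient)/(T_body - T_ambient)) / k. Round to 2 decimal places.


Using Newton's law of cooling:
t = ln((T_normal - T_ambient) / (T_body - T_ambient)) / k
T_normal - T_ambient = 18.1
T_body - T_ambient = 8.4
Ratio = 2.154762
ln(ratio) = 0.76768
t = 0.76768 / 0.059 = 13.01 hours

13.01


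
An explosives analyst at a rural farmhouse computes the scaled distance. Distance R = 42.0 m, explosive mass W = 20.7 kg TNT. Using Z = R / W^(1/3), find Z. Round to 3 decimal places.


Scaled distance calculation:
W^(1/3) = 20.7^(1/3) = 2.745723
Z = R / W^(1/3) = 42.0 / 2.745723
Z = 15.297 m/kg^(1/3)

15.297


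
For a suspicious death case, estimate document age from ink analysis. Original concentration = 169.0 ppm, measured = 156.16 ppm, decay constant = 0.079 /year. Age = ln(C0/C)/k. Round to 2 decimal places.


Document age estimation:
C0/C = 169.0 / 156.16 = 1.082223
ln(C0/C) = 0.079017
t = 0.079017 / 0.079 = 1.00 years

1.00


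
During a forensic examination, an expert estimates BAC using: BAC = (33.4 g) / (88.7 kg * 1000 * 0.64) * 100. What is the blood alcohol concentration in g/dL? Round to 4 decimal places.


Applying the Widmark formula:
BAC = (dose_g / (body_wt * 1000 * r)) * 100
Denominator = 88.7 * 1000 * 0.64 = 56768
BAC = (33.4 / 56768) * 100
BAC = 0.0588 g/dL

0.0588


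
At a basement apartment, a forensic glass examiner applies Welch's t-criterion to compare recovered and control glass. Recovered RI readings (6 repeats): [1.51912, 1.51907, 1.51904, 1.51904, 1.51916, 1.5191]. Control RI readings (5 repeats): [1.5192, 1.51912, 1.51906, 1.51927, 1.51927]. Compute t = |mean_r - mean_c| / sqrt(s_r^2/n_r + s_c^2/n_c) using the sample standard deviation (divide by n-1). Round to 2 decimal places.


Welch's t-criterion for glass RI comparison:
Recovered mean = sum / n_r = 9.11453 / 6 = 1.5190883
Control mean = sum / n_c = 7.59592 / 5 = 1.519184
Recovered sample variance s_r^2 = 2.25667e-09
Control sample variance s_c^2 = 8.63e-09
Welch SE (unpooled) = sqrt(s_r^2/n_r + s_c^2/n_c) = sqrt(3.76111e-10 + 1.726e-09) = sqrt(2.10211e-09) = 4.58488e-05
|mean_r - mean_c| = 9.56667e-05
t = 9.56667e-05 / 4.58488e-05 = 2.09

2.09


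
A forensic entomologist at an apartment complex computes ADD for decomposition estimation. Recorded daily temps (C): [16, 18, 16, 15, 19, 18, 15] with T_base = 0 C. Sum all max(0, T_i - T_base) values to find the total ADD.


Computing ADD day by day:
Day 1: max(0, 16 - 0) = 16
Day 2: max(0, 18 - 0) = 18
Day 3: max(0, 16 - 0) = 16
Day 4: max(0, 15 - 0) = 15
Day 5: max(0, 19 - 0) = 19
Day 6: max(0, 18 - 0) = 18
Day 7: max(0, 15 - 0) = 15
Total ADD = 117

117


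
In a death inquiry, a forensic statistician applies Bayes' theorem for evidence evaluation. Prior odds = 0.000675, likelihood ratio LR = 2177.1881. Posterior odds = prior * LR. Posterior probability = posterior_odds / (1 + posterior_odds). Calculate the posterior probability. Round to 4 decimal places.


Bayesian evidence evaluation:
Posterior odds = prior_odds * LR = 0.000675 * 2177.1881 = 1.469602
Posterior probability = posterior_odds / (1 + posterior_odds)
= 1.469602 / (1 + 1.469602)
= 1.469602 / 2.469602
= 0.5951

0.5951


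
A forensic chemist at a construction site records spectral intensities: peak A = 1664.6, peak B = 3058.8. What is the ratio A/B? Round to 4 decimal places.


Spectral peak ratio:
Peak A = 1664.6 counts
Peak B = 3058.8 counts
Ratio = 1664.6 / 3058.8 = 0.5442

0.5442


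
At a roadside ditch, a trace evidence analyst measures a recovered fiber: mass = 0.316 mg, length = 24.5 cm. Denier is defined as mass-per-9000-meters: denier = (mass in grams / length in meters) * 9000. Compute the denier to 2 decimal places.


Denier calculation:
Mass in grams = 0.316 mg / 1000 = 0.000316 g
Length in meters = 24.5 cm / 100 = 0.245 m
Linear density = mass / length = 0.000316 / 0.245 = 0.0012898 g/m
Denier = (g/m) * 9000 = 0.0012898 * 9000 = 11.61

11.61


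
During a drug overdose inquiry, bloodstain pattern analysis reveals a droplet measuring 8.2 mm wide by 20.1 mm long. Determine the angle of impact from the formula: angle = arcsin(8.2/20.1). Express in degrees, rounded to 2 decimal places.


Blood spatter impact angle calculation:
width / length = 8.2 / 20.1 = 0.40796
angle = arcsin(0.40796)
angle = 24.08 degrees

24.08


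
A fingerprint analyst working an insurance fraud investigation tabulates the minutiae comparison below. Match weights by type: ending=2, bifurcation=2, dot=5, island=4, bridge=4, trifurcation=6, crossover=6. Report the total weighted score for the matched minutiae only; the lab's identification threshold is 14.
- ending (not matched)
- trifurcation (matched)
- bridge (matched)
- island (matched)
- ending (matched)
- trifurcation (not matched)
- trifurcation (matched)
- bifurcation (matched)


Weighted minutiae match score:
  ending: not matched, +0
  trifurcation: matched, +6 (running total 6)
  bridge: matched, +4 (running total 10)
  island: matched, +4 (running total 14)
  ending: matched, +2 (running total 16)
  trifurcation: not matched, +0
  trifurcation: matched, +6 (running total 22)
  bifurcation: matched, +2 (running total 24)
Total score = 24
Threshold = 14; verdict = identification

24


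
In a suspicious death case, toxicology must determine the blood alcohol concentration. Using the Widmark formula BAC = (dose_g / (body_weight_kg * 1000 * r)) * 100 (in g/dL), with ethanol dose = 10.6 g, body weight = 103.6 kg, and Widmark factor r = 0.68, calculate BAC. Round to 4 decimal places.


Applying the Widmark formula:
BAC = (dose_g / (body_wt * 1000 * r)) * 100
Denominator = 103.6 * 1000 * 0.68 = 70448
BAC = (10.6 / 70448) * 100
BAC = 0.0150 g/dL

0.0150


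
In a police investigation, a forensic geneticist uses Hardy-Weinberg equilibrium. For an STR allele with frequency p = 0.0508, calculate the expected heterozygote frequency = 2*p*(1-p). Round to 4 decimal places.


Hardy-Weinberg heterozygote frequency:
q = 1 - p = 1 - 0.0508 = 0.9492
2pq = 2 * 0.0508 * 0.9492 = 0.0964

0.0964


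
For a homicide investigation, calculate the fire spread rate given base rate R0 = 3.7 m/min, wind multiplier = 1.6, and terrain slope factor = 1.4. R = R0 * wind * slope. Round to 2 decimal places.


Fire spread rate calculation:
R = R0 * wind_factor * slope_factor
= 3.7 * 1.6 * 1.4
= 5.92 * 1.4
= 8.29 m/min

8.29


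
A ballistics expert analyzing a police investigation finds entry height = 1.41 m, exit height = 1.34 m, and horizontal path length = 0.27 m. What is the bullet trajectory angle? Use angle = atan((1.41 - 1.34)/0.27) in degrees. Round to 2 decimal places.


Bullet trajectory angle:
Height difference = 1.41 - 1.34 = 0.07 m
angle = atan(0.07 / 0.27)
angle = atan(0.259259)
angle = 14.53 degrees

14.53


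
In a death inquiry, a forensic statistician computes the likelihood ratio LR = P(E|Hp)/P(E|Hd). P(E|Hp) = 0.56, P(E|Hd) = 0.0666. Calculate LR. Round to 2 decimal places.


Likelihood ratio calculation:
LR = P(E|Hp) / P(E|Hd)
LR = 0.56 / 0.0666
LR = 8.41

8.41


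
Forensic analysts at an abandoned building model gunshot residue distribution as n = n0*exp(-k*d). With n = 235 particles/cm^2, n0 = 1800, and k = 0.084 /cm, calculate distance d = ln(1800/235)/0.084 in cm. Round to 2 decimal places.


GSR distance calculation:
n0/n = 1800 / 235 = 7.659574
ln(n0/n) = 2.035956
d = 2.035956 / 0.084 = 24.24 cm

24.24


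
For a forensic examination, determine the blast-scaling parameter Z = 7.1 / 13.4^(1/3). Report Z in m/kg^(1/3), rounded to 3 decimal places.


Scaled distance calculation:
W^(1/3) = 13.4^(1/3) = 2.375208
Z = R / W^(1/3) = 7.1 / 2.375208
Z = 2.989 m/kg^(1/3)

2.989


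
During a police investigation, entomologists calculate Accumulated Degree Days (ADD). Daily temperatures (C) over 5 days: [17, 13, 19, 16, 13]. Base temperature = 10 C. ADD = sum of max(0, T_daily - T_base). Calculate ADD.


Computing ADD day by day:
Day 1: max(0, 17 - 10) = 7
Day 2: max(0, 13 - 10) = 3
Day 3: max(0, 19 - 10) = 9
Day 4: max(0, 16 - 10) = 6
Day 5: max(0, 13 - 10) = 3
Total ADD = 28

28


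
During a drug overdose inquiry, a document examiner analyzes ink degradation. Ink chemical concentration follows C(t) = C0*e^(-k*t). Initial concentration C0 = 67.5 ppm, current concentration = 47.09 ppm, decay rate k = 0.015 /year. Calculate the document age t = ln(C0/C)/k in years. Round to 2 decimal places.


Document age estimation:
C0/C = 67.5 / 47.09 = 1.433425
ln(C0/C) = 0.360067
t = 0.360067 / 0.015 = 24.00 years

24.00


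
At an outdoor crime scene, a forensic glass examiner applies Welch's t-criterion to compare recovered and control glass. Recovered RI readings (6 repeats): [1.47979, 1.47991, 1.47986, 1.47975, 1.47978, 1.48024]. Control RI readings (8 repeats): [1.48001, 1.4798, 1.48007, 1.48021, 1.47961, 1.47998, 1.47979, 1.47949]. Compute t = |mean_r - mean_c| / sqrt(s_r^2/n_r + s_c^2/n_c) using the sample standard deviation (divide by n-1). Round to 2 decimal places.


Welch's t-criterion for glass RI comparison:
Recovered mean = sum / n_r = 8.87933 / 6 = 1.4798883
Control mean = sum / n_c = 11.83896 / 8 = 1.47987
Recovered sample variance s_r^2 = 3.30967e-08
Control sample variance s_c^2 = 5.86571e-08
Welch SE (unpooled) = sqrt(s_r^2/n_r + s_c^2/n_c) = sqrt(5.51611e-09 + 7.33214e-09) = sqrt(1.28483e-08) = 0.00011335
|mean_r - mean_c| = 1.83333e-05
t = 1.83333e-05 / 0.00011335 = 0.16

0.16


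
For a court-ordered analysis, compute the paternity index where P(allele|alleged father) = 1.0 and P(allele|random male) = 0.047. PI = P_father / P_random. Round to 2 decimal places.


Paternity Index calculation:
PI = P(allele|father) / P(allele|random)
PI = 1.0 / 0.047
PI = 21.28

21.28


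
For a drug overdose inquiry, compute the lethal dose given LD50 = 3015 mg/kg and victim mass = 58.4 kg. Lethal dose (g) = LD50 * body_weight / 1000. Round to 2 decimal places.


Lethal dose calculation:
Lethal dose = LD50 * body_weight / 1000
= 3015 * 58.4 / 1000
= 176076 / 1000
= 176.08 g

176.08


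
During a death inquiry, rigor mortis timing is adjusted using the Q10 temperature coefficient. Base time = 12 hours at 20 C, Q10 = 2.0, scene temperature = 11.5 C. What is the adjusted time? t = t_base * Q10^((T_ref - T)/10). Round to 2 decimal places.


Rigor mortis time adjustment:
Exponent = (T_ref - T_actual) / 10 = (20 - 11.5) / 10 = 0.85
Q10 factor = 2.0^0.85 = 1.8025
t_adjusted = 12 * 1.8025 = 21.63 hours

21.63


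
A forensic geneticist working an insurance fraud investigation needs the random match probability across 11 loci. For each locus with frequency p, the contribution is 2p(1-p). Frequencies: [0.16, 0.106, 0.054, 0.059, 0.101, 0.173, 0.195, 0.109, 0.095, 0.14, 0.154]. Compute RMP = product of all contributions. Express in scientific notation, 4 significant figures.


Computing RMP for 11 loci:
Locus 1: 2 * 0.16 * 0.84 = 0.2688
Locus 2: 2 * 0.106 * 0.894 = 0.189528
Locus 3: 2 * 0.054 * 0.946 = 0.102168
Locus 4: 2 * 0.059 * 0.941 = 0.111038
Locus 5: 2 * 0.101 * 0.899 = 0.181598
Locus 6: 2 * 0.173 * 0.827 = 0.286142
Locus 7: 2 * 0.195 * 0.805 = 0.31395
Locus 8: 2 * 0.109 * 0.891 = 0.194238
Locus 9: 2 * 0.095 * 0.905 = 0.17195
Locus 10: 2 * 0.14 * 0.86 = 0.2408
Locus 11: 2 * 0.154 * 0.846 = 0.260568
RMP = 1.976e-08

1.976e-08
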